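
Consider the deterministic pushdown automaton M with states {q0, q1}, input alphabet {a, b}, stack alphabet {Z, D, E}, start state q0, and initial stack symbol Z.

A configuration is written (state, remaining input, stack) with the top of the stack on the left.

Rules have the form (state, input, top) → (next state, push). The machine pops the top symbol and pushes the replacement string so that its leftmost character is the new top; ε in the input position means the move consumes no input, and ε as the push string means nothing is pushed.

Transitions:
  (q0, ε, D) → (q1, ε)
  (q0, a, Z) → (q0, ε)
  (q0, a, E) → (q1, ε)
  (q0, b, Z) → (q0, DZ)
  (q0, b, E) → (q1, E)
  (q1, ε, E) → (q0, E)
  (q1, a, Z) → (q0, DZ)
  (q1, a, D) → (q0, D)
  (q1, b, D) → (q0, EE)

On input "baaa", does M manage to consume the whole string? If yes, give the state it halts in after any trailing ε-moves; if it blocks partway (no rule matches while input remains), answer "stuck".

(q0, baaa, Z) ⊢ (q0, aaa, DZ) ⊢ (q1, aaa, Z) ⊢ (q0, aa, DZ) ⊢ (q1, aa, Z) ⊢ (q0, a, DZ) ⊢ (q1, a, Z) ⊢ (q0, ε, DZ) ⊢ (q1, ε, Z)
All input consumed; M is in state q1.

q1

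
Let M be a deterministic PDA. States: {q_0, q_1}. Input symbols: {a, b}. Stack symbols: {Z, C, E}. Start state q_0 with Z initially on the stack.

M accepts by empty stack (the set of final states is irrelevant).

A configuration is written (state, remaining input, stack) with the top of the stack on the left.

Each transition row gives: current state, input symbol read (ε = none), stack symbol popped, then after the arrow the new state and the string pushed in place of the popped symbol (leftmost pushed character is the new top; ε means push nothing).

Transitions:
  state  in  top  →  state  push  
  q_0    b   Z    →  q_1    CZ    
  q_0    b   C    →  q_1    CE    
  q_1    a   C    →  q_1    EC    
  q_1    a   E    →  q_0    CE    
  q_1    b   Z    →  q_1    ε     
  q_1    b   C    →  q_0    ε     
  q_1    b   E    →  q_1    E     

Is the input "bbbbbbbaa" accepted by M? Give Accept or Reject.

(q_0, bbbbbbbaa, Z) ⊢ (q_1, bbbbbbaa, CZ) ⊢ (q_0, bbbbbaa, Z) ⊢ (q_1, bbbbaa, CZ) ⊢ (q_0, bbbaa, Z) ⊢ (q_1, bbaa, CZ) ⊢ (q_0, baa, Z) ⊢ (q_1, aa, CZ) ⊢ (q_1, a, ECZ) ⊢ (q_0, ε, CECZ)
All input consumed; stack is CECZ, not empty, and no further ε-move applies.

Reject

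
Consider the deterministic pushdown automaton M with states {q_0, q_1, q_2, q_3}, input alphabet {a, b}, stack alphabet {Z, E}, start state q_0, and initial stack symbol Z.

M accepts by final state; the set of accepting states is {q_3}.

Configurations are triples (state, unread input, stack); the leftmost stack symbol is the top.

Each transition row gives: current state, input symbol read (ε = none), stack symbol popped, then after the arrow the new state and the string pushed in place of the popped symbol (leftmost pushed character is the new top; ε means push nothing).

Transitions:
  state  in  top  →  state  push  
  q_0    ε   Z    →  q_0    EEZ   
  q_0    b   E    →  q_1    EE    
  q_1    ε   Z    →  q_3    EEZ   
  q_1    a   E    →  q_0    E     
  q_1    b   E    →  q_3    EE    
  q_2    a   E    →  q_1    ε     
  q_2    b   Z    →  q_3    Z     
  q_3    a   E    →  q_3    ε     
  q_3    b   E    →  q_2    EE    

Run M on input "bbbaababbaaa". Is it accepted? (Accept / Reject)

(q_0, bbbaababbaaa, Z)
  ε-move, top Z: go to q_0, push EEZ → (q_0, bbbaababbaaa, EEZ)
  read b, top E: go to q_1, push EE → (q_1, bbaababbaaa, EEEZ)
  read b, top E: go to q_3, push EE → (q_3, baababbaaa, EEEEZ)
  read b, top E: go to q_2, push EE → (q_2, aababbaaa, EEEEEZ)
  read a, top E: go to q_1, push ε → (q_1, ababbaaa, EEEEZ)
  read a, top E: go to q_0, push E → (q_0, babbaaa, EEEEZ)
  read b, top E: go to q_1, push EE → (q_1, abbaaa, EEEEEZ)
  read a, top E: go to q_0, push E → (q_0, bbaaa, EEEEEZ)
  read b, top E: go to q_1, push EE → (q_1, baaa, EEEEEEZ)
  read b, top E: go to q_3, push EE → (q_3, aaa, EEEEEEEZ)
  read a, top E: go to q_3, push ε → (q_3, aa, EEEEEEZ)
  read a, top E: go to q_3, push ε → (q_3, a, EEEEEZ)
  read a, top E: go to q_3, push ε → (q_3, ε, EEEEZ)
All input consumed; state q_3 ∈ F.

Accept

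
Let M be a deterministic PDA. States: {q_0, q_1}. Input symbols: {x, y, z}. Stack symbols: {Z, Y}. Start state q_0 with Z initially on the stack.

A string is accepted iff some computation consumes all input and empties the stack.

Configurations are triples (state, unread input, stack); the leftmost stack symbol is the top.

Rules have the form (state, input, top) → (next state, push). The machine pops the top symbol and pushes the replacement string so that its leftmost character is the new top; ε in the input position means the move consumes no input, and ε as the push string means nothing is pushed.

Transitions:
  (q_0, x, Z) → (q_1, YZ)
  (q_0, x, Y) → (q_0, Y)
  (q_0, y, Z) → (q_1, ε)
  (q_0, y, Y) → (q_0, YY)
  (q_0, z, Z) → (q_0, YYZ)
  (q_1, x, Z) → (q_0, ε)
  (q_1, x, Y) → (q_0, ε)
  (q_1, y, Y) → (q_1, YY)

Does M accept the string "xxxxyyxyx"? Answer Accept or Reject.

(q_0, xxxxyyxyx, Z) ⊢ (q_1, xxxyyxyx, YZ) ⊢ (q_0, xxyyxyx, Z) ⊢ (q_1, xyyxyx, YZ) ⊢ (q_0, yyxyx, Z) ⊢ (q_1, yxyx, ε)
No transition applies at (q_1, yxyx, ε); input not fully consumed.

Reject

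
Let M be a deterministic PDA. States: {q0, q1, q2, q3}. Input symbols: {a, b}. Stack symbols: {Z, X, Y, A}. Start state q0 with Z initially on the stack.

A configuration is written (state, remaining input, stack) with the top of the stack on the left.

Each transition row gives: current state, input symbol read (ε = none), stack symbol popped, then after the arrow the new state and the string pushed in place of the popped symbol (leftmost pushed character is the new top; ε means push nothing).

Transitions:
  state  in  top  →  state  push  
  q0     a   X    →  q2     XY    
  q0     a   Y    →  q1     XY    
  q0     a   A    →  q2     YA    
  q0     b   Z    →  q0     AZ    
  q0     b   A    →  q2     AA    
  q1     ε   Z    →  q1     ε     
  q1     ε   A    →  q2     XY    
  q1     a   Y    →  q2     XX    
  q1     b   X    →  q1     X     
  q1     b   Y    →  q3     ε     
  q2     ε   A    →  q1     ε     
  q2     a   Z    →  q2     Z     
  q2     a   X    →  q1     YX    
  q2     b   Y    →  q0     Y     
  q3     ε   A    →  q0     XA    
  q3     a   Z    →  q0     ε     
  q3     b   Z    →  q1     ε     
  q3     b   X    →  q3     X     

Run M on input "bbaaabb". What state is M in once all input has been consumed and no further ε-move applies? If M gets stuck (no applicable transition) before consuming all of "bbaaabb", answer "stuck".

(q0, bbaaabb, Z) ⊢ (q0, baaabb, AZ) ⊢ (q2, aaabb, AAZ) ⊢ (q1, aaabb, AZ) ⊢ (q2, aaabb, XYZ) ⊢ (q1, aabb, YXYZ) ⊢ (q2, abb, XXXYZ) ⊢ (q1, bb, YXXXYZ) ⊢ (q3, b, XXXYZ) ⊢ (q3, ε, XXXYZ)
All input consumed; M is in state q3.

q3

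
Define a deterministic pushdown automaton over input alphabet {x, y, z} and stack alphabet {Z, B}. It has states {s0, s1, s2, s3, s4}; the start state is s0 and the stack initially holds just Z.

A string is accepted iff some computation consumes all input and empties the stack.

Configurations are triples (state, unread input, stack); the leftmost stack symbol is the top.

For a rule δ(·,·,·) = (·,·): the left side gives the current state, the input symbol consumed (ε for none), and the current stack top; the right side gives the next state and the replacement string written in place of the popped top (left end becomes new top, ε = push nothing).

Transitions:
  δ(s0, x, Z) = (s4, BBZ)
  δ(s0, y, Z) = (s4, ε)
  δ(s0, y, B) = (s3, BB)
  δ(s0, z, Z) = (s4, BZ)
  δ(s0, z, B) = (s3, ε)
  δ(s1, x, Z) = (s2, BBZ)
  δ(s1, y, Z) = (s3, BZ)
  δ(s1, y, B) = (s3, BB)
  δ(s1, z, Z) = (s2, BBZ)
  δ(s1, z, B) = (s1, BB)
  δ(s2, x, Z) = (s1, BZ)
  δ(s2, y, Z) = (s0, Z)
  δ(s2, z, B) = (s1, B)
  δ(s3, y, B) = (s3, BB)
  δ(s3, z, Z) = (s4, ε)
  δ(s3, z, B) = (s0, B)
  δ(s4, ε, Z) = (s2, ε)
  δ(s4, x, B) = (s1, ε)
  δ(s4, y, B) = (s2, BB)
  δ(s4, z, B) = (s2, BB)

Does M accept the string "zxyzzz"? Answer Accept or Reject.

(s0, zxyzzz, Z)
  read z, top Z: go to s4, push BZ → (s4, xyzzz, BZ)
  read x, top B: go to s1, push ε → (s1, yzzz, Z)
  read y, top Z: go to s3, push BZ → (s3, zzz, BZ)
  read z, top B: go to s0, push B → (s0, zz, BZ)
  read z, top B: go to s3, push ε → (s3, z, Z)
  read z, top Z: go to s4, push ε → (s4, ε, ε)
All input consumed and the stack is empty.

Accept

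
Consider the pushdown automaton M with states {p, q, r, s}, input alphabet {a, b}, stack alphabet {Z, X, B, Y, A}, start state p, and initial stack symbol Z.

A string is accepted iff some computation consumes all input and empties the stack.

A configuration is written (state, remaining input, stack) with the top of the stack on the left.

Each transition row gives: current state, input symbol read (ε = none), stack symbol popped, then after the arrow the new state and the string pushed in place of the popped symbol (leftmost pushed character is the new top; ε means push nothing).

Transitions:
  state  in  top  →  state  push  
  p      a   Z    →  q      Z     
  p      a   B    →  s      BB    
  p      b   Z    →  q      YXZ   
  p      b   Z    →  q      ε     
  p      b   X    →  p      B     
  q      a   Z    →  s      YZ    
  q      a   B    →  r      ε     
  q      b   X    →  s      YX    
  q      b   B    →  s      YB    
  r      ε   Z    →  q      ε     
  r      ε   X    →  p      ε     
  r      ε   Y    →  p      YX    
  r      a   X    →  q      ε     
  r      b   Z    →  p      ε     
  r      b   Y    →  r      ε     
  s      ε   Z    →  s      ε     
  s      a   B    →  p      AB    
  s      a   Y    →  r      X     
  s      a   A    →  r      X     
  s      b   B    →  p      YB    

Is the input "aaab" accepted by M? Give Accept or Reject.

One accepting computation: (p, aaab, Z) ⊢ (q, aab, Z) ⊢ (s, ab, YZ) ⊢ (r, b, XZ) ⊢ (p, b, Z) ⊢ (q, ε, ε)
All input consumed and the stack is empty.

Accept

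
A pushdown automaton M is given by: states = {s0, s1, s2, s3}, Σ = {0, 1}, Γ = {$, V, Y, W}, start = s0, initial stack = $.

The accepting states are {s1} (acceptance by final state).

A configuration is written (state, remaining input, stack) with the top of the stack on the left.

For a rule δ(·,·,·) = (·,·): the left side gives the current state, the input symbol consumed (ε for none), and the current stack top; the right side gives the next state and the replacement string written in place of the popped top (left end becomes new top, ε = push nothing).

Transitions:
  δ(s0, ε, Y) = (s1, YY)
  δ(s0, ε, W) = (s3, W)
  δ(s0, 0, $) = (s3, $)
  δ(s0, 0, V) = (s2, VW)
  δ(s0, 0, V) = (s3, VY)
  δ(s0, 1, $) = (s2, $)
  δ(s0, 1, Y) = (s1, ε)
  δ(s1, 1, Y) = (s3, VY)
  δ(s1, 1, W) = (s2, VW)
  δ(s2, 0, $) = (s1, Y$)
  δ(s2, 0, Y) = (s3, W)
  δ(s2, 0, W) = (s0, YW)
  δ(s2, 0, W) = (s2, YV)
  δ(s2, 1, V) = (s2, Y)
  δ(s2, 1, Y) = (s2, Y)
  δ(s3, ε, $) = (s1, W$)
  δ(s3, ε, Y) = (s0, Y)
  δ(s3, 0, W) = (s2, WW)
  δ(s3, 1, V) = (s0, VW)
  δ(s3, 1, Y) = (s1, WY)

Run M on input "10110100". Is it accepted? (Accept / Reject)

No computation consumes all input and reaches a final state.

Reject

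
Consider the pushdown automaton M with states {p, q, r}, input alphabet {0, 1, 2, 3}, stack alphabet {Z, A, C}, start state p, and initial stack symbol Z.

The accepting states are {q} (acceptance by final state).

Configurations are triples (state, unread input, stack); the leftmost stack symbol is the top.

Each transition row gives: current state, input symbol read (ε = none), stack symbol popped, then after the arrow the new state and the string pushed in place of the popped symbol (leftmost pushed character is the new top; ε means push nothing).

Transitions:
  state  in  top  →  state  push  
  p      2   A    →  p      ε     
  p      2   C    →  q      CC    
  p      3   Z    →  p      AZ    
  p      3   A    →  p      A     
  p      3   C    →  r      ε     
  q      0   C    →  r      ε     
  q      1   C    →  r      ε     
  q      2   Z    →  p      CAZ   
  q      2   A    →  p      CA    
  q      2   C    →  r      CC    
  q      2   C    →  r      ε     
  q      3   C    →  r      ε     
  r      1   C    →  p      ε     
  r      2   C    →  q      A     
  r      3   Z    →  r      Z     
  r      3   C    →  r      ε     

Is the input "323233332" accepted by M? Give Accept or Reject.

Reject

No computation consumes all input and reaches a final state.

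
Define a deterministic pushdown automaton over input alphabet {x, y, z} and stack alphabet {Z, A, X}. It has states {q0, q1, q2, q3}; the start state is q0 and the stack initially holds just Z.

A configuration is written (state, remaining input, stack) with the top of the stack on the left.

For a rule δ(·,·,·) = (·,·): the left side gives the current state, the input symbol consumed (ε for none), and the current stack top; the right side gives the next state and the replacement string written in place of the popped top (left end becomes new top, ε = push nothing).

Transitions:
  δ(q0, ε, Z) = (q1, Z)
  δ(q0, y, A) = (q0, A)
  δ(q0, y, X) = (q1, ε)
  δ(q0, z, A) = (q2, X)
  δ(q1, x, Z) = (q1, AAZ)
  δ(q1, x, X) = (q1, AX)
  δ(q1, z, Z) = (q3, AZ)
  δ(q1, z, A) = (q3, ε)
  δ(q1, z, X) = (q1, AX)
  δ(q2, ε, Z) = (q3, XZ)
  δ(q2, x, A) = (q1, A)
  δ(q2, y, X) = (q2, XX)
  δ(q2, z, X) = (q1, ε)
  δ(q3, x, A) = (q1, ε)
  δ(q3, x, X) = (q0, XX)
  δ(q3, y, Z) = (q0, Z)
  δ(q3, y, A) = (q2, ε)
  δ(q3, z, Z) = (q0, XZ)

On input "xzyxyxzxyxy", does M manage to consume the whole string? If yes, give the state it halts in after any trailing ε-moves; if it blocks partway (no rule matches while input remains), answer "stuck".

stuck

(q0, xzyxyxzxyxy, Z)
  ε-move, top Z: go to q1, push Z → (q1, xzyxyxzxyxy, Z)
  read x, top Z: go to q1, push AAZ → (q1, zyxyxzxyxy, AAZ)
  read z, top A: go to q3, push ε → (q3, yxyxzxyxy, AZ)
  read y, top A: go to q2, push ε → (q2, xyxzxyxy, Z)
  ε-move, top Z: go to q3, push XZ → (q3, xyxzxyxy, XZ)
  read x, top X: go to q0, push XX → (q0, yxzxyxy, XXZ)
  read y, top X: go to q1, push ε → (q1, xzxyxy, XZ)
  read x, top X: go to q1, push AX → (q1, zxyxy, AXZ)
  read z, top A: go to q3, push ε → (q3, xyxy, XZ)
  read x, top X: go to q0, push XX → (q0, yxy, XXZ)
  read y, top X: go to q1, push ε → (q1, xy, XZ)
  read x, top X: go to q1, push AX → (q1, y, AXZ)
No transition for (q1, y, top A); M blocks with input y remaining.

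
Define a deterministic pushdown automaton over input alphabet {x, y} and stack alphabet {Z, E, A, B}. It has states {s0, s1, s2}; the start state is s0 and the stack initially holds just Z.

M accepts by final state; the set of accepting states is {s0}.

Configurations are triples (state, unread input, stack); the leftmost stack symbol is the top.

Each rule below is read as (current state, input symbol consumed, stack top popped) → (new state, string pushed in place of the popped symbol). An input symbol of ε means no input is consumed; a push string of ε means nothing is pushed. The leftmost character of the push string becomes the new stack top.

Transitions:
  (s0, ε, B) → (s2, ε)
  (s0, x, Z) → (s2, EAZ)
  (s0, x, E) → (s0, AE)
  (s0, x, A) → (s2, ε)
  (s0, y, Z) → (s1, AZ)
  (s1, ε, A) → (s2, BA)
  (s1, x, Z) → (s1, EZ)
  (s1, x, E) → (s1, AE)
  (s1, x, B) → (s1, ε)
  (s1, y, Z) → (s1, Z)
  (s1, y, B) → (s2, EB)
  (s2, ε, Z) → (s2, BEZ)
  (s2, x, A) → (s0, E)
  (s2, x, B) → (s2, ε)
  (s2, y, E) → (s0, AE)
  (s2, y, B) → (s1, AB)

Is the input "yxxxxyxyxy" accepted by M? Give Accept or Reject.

Accept

(s0, yxxxxyxyxy, Z)
  read y, top Z: go to s1, push AZ → (s1, xxxxyxyxy, AZ)
  ε-move, top A: go to s2, push BA → (s2, xxxxyxyxy, BAZ)
  read x, top B: go to s2, push ε → (s2, xxxyxyxy, AZ)
  read x, top A: go to s0, push E → (s0, xxyxyxy, EZ)
  read x, top E: go to s0, push AE → (s0, xyxyxy, AEZ)
  read x, top A: go to s2, push ε → (s2, yxyxy, EZ)
  read y, top E: go to s0, push AE → (s0, xyxy, AEZ)
  read x, top A: go to s2, push ε → (s2, yxy, EZ)
  read y, top E: go to s0, push AE → (s0, xy, AEZ)
  read x, top A: go to s2, push ε → (s2, y, EZ)
  read y, top E: go to s0, push AE → (s0, ε, AEZ)
All input consumed; state s0 ∈ F.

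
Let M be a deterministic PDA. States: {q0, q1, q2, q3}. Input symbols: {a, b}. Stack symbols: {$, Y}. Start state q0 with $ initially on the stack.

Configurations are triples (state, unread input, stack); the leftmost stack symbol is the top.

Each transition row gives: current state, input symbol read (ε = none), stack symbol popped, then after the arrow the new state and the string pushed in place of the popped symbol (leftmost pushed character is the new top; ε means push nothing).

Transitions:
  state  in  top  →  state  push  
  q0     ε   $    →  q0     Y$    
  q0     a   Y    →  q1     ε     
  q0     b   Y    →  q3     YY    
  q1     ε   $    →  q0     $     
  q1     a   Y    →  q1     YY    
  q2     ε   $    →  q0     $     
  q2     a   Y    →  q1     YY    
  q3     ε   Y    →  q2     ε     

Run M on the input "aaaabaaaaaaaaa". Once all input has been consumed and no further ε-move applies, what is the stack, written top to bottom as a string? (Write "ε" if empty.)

YYYYYYYYYY$

(q0, aaaabaaaaaaaaa, $) ⊢ (q0, aaaabaaaaaaaaa, Y$) ⊢ (q1, aaabaaaaaaaaa, $) ⊢ (q0, aaabaaaaaaaaa, $) ⊢ (q0, aaabaaaaaaaaa, Y$) ⊢ (q1, aabaaaaaaaaa, $) ⊢ (q0, aabaaaaaaaaa, $) ⊢ (q0, aabaaaaaaaaa, Y$) ⊢ (q1, abaaaaaaaaa, $) ⊢ (q0, abaaaaaaaaa, $) ⊢ (q0, abaaaaaaaaa, Y$) ⊢ (q1, baaaaaaaaa, $) ⊢ (q0, baaaaaaaaa, $) ⊢ (q0, baaaaaaaaa, Y$) ⊢ (q3, aaaaaaaaa, YY$) ⊢ (q2, aaaaaaaaa, Y$) ⊢ (q1, aaaaaaaa, YY$) ⊢ (q1, aaaaaaa, YYY$) ⊢ (q1, aaaaaa, YYYY$) ⊢ (q1, aaaaa, YYYYY$) ⊢ (q1, aaaa, YYYYYY$) ⊢ (q1, aaa, YYYYYYY$) ⊢ (q1, aa, YYYYYYYY$) ⊢ (q1, a, YYYYYYYYY$) ⊢ (q1, ε, YYYYYYYYYY$)
All input consumed in state q1 with stack YYYYYYYYYY$.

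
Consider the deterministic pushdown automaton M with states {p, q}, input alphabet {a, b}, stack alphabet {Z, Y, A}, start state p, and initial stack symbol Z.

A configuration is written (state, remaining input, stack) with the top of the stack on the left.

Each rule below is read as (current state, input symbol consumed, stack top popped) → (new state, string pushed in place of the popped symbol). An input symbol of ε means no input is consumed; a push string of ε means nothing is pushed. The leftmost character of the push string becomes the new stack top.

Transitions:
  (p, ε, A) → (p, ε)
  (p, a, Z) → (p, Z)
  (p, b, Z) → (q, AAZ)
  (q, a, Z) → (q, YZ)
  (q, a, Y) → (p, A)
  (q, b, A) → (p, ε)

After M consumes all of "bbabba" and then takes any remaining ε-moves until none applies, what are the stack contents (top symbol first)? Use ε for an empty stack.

Z

(p, bbabba, Z)
  read b, top Z: go to q, push AAZ → (q, babba, AAZ)
  read b, top A: go to p, push ε → (p, abba, AZ)
  ε-move, top A: go to p, push ε → (p, abba, Z)
  read a, top Z: go to p, push Z → (p, bba, Z)
  read b, top Z: go to q, push AAZ → (q, ba, AAZ)
  read b, top A: go to p, push ε → (p, a, AZ)
  ε-move, top A: go to p, push ε → (p, a, Z)
  read a, top Z: go to p, push Z → (p, ε, Z)
All input consumed in state p with stack Z.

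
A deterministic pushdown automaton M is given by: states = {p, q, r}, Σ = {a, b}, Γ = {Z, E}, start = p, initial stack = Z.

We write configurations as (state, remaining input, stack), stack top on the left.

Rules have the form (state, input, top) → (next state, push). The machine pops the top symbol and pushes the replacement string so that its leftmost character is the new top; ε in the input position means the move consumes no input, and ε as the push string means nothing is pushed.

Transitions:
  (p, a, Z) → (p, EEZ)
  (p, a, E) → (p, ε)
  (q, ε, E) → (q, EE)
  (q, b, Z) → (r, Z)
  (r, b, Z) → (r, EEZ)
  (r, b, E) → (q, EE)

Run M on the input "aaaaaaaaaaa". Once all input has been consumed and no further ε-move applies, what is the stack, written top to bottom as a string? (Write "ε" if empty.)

(p, aaaaaaaaaaa, Z)
  read a, top Z: go to p, push EEZ → (p, aaaaaaaaaa, EEZ)
  read a, top E: go to p, push ε → (p, aaaaaaaaa, EZ)
  read a, top E: go to p, push ε → (p, aaaaaaaa, Z)
  read a, top Z: go to p, push EEZ → (p, aaaaaaa, EEZ)
  read a, top E: go to p, push ε → (p, aaaaaa, EZ)
  read a, top E: go to p, push ε → (p, aaaaa, Z)
  read a, top Z: go to p, push EEZ → (p, aaaa, EEZ)
  read a, top E: go to p, push ε → (p, aaa, EZ)
  read a, top E: go to p, push ε → (p, aa, Z)
  read a, top Z: go to p, push EEZ → (p, a, EEZ)
  read a, top E: go to p, push ε → (p, ε, EZ)
All input consumed in state p with stack EZ.

EZ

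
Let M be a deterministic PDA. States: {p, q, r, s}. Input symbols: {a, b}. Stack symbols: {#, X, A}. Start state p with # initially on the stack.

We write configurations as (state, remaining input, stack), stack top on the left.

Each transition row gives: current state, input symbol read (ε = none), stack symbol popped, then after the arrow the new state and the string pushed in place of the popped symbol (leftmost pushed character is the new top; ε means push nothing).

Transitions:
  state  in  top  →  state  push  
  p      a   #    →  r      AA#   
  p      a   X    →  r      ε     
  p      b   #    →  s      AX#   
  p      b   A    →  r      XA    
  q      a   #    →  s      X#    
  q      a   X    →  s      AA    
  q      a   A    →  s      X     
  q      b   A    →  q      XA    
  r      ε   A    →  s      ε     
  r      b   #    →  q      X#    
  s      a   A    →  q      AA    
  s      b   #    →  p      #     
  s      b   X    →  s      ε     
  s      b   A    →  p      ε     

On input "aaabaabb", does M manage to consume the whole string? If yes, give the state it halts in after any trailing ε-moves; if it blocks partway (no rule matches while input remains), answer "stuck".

(p, aaabaabb, #) ⊢ (r, aabaabb, AA#) ⊢ (s, aabaabb, A#) ⊢ (q, abaabb, AA#) ⊢ (s, baabb, XA#) ⊢ (s, aabb, A#) ⊢ (q, abb, AA#) ⊢ (s, bb, XA#) ⊢ (s, b, A#) ⊢ (p, ε, #)
All input consumed; M is in state p.

p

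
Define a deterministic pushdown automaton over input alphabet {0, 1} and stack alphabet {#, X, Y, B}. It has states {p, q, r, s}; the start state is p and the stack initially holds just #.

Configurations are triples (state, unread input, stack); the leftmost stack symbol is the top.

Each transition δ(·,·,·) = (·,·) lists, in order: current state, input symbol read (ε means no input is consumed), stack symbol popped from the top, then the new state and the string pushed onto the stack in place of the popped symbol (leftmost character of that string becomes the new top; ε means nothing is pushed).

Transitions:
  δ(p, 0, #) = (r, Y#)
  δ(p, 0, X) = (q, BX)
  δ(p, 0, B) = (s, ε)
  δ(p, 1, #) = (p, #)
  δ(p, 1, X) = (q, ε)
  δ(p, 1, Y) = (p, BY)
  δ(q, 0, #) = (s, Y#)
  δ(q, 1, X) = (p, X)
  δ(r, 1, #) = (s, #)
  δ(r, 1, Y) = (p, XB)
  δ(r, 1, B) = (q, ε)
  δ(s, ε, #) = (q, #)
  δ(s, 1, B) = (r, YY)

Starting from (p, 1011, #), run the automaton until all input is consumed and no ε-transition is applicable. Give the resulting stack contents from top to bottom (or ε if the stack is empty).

B#

(p, 1011, #) ⊢ (p, 011, #) ⊢ (r, 11, Y#) ⊢ (p, 1, XB#) ⊢ (q, ε, B#)
All input consumed in state q with stack B#.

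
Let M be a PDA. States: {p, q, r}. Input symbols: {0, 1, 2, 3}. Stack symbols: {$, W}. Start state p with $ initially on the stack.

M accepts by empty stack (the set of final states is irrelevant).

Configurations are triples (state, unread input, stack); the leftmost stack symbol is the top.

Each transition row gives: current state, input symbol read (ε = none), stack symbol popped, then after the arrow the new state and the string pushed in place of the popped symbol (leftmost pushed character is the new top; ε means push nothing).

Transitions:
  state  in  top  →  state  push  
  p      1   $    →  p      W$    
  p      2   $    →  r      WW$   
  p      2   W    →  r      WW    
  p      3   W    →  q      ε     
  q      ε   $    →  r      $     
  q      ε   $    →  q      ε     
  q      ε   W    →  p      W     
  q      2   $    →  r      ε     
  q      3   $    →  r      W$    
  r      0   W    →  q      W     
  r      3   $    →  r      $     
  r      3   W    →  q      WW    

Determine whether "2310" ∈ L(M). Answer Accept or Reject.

Reject

No computation consumes all input and empties the stack.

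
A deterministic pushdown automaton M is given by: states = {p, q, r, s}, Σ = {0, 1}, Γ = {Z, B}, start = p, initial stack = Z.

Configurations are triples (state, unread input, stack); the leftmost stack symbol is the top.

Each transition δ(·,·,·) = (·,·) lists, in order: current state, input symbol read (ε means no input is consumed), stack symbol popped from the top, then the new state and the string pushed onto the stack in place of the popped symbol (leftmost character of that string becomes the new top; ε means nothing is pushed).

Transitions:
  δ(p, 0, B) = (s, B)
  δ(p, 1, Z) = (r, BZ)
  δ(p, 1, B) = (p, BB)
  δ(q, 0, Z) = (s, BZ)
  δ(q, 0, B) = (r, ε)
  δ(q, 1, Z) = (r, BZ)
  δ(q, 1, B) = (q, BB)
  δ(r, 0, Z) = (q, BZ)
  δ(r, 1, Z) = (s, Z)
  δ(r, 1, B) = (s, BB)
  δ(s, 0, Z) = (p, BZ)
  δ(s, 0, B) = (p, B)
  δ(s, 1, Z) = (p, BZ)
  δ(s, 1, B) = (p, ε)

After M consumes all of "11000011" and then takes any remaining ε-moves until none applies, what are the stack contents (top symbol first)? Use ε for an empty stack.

BBZ

(p, 11000011, Z)
  read 1, top Z: go to r, push BZ → (r, 1000011, BZ)
  read 1, top B: go to s, push BB → (s, 000011, BBZ)
  read 0, top B: go to p, push B → (p, 00011, BBZ)
  read 0, top B: go to s, push B → (s, 0011, BBZ)
  read 0, top B: go to p, push B → (p, 011, BBZ)
  read 0, top B: go to s, push B → (s, 11, BBZ)
  read 1, top B: go to p, push ε → (p, 1, BZ)
  read 1, top B: go to p, push BB → (p, ε, BBZ)
All input consumed in state p with stack BBZ.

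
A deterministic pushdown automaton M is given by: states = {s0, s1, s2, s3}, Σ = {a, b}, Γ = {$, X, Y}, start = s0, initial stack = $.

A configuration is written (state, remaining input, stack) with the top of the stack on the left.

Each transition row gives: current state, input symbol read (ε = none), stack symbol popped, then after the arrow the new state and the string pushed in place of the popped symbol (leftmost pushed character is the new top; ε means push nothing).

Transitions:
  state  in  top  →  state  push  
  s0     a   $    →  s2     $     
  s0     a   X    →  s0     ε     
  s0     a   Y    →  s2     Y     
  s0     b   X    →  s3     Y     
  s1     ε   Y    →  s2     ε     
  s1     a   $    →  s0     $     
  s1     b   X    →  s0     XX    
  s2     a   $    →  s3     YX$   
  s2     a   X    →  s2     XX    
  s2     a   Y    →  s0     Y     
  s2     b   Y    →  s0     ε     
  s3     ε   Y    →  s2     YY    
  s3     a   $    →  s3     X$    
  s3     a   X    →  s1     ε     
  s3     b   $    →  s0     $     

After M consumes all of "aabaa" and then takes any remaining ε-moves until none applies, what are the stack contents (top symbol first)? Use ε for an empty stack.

YX$

(s0, aabaa, $)
  read a, top $: go to s2, push $ → (s2, abaa, $)
  read a, top $: go to s3, push YX$ → (s3, baa, YX$)
  ε-move, top Y: go to s2, push YY → (s2, baa, YYX$)
  read b, top Y: go to s0, push ε → (s0, aa, YX$)
  read a, top Y: go to s2, push Y → (s2, a, YX$)
  read a, top Y: go to s0, push Y → (s0, ε, YX$)
All input consumed in state s0 with stack YX$.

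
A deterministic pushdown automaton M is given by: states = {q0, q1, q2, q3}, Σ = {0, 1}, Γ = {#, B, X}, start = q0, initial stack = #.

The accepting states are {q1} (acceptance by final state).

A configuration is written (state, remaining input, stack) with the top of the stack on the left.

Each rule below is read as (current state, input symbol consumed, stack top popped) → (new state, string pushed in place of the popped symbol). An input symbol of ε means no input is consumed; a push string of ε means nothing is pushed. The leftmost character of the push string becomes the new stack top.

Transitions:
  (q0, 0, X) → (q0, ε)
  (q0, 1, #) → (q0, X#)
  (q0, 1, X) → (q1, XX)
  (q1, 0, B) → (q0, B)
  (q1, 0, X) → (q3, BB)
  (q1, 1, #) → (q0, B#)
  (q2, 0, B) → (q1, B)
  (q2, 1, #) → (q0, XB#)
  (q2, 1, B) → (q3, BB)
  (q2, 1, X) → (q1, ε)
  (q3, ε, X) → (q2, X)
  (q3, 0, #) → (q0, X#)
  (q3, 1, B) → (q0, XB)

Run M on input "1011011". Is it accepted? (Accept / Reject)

(q0, 1011011, #) ⊢ (q0, 011011, X#) ⊢ (q0, 11011, #) ⊢ (q0, 1011, X#) ⊢ (q1, 011, XX#) ⊢ (q3, 11, BBX#) ⊢ (q0, 1, XBBX#) ⊢ (q1, ε, XXBBX#)
All input consumed; state q1 ∈ F.

Accept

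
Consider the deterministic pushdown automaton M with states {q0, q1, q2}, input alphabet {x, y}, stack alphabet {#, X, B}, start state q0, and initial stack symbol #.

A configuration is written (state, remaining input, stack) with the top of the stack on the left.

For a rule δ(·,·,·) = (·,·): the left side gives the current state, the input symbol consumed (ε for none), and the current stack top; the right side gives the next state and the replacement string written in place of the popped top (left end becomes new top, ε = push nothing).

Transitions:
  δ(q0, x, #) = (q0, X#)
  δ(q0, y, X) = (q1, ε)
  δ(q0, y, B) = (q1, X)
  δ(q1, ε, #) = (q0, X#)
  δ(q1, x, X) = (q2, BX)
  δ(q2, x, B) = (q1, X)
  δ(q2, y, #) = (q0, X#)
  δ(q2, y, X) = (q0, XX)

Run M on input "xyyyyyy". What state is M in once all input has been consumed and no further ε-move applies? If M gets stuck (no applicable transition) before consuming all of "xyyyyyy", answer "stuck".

(q0, xyyyyyy, #)
  read x, top #: go to q0, push X# → (q0, yyyyyy, X#)
  read y, top X: go to q1, push ε → (q1, yyyyy, #)
  ε-move, top #: go to q0, push X# → (q0, yyyyy, X#)
  read y, top X: go to q1, push ε → (q1, yyyy, #)
  ε-move, top #: go to q0, push X# → (q0, yyyy, X#)
  read y, top X: go to q1, push ε → (q1, yyy, #)
  ε-move, top #: go to q0, push X# → (q0, yyy, X#)
  read y, top X: go to q1, push ε → (q1, yy, #)
  ε-move, top #: go to q0, push X# → (q0, yy, X#)
  read y, top X: go to q1, push ε → (q1, y, #)
  ε-move, top #: go to q0, push X# → (q0, y, X#)
  read y, top X: go to q1, push ε → (q1, ε, #)
  ε-move, top #: go to q0, push X# → (q0, ε, X#)
All input consumed; M is in state q0.

q0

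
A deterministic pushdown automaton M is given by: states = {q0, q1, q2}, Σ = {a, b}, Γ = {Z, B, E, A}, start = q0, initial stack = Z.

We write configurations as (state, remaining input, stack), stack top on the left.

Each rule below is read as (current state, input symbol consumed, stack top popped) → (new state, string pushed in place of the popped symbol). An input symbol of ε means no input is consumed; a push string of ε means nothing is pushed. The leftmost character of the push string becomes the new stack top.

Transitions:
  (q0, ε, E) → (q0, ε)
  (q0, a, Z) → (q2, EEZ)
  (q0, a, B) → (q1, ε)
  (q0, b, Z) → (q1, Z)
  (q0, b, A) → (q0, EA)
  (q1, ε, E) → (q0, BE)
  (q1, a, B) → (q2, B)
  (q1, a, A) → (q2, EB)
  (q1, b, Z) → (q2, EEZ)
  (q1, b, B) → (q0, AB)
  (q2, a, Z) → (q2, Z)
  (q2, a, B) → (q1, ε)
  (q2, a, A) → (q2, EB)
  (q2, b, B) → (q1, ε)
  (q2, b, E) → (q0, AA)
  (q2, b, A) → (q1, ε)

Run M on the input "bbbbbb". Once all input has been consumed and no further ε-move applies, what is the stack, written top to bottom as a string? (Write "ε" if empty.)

(q0, bbbbbb, Z)
  read b, top Z: go to q1, push Z → (q1, bbbbb, Z)
  read b, top Z: go to q2, push EEZ → (q2, bbbb, EEZ)
  read b, top E: go to q0, push AA → (q0, bbb, AAEZ)
  read b, top A: go to q0, push EA → (q0, bb, EAAEZ)
  ε-move, top E: go to q0, push ε → (q0, bb, AAEZ)
  read b, top A: go to q0, push EA → (q0, b, EAAEZ)
  ε-move, top E: go to q0, push ε → (q0, b, AAEZ)
  read b, top A: go to q0, push EA → (q0, ε, EAAEZ)
  ε-move, top E: go to q0, push ε → (q0, ε, AAEZ)
All input consumed in state q0 with stack AAEZ.

AAEZ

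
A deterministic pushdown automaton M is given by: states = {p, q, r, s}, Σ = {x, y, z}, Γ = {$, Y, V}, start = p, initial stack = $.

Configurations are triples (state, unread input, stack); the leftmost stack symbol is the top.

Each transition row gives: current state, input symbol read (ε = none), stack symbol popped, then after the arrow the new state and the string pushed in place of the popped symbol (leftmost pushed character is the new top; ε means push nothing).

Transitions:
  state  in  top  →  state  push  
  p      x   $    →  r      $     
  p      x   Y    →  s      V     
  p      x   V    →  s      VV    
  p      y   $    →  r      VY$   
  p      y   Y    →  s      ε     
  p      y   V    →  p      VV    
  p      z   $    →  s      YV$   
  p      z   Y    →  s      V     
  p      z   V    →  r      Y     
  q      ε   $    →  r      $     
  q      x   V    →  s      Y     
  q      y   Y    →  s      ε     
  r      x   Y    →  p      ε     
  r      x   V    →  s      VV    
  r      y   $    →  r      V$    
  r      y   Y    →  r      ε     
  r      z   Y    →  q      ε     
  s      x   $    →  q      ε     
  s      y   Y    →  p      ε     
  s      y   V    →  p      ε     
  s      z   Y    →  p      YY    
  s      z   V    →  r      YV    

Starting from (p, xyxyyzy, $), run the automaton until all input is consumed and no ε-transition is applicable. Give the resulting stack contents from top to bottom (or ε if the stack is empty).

V$

(p, xyxyyzy, $) ⊢ (r, yxyyzy, $) ⊢ (r, xyyzy, V$) ⊢ (s, yyzy, VV$) ⊢ (p, yzy, V$) ⊢ (p, zy, VV$) ⊢ (r, y, YV$) ⊢ (r, ε, V$)
All input consumed in state r with stack V$.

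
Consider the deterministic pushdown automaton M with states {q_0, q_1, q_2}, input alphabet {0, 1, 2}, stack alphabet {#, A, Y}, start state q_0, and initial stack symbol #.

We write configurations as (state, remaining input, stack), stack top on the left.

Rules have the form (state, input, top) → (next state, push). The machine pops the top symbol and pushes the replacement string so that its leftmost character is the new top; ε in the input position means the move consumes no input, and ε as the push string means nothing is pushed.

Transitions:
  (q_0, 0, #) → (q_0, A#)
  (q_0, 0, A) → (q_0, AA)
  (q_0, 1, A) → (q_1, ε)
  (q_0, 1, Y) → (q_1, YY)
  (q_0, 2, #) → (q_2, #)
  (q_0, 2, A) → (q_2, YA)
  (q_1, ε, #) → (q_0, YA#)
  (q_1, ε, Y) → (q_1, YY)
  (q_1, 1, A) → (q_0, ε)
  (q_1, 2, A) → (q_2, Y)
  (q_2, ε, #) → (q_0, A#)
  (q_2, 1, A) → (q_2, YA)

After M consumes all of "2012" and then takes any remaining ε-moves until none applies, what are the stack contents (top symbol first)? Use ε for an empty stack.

(q_0, 2012, #)
  read 2, top #: go to q_2, push # → (q_2, 012, #)
  ε-move, top #: go to q_0, push A# → (q_0, 012, A#)
  read 0, top A: go to q_0, push AA → (q_0, 12, AA#)
  read 1, top A: go to q_1, push ε → (q_1, 2, A#)
  read 2, top A: go to q_2, push Y → (q_2, ε, Y#)
All input consumed in state q_2 with stack Y#.

Y#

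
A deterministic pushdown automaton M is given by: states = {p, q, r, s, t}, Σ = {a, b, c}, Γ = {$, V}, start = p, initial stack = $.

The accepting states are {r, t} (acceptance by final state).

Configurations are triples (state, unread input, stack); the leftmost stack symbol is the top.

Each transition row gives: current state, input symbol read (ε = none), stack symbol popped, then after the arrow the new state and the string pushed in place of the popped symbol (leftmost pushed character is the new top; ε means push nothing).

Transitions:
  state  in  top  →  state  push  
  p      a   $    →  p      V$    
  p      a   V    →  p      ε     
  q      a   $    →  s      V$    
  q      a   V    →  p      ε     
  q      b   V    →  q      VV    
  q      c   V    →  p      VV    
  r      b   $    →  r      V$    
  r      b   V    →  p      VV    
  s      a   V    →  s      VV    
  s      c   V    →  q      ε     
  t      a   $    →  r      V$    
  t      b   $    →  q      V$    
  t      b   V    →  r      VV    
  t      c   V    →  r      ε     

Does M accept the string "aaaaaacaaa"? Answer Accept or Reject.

Reject

(p, aaaaaacaaa, $) ⊢ (p, aaaaacaaa, V$) ⊢ (p, aaaacaaa, $) ⊢ (p, aaacaaa, V$) ⊢ (p, aacaaa, $) ⊢ (p, acaaa, V$) ⊢ (p, caaa, $)
No transition applies at (p, caaa, $); input not fully consumed.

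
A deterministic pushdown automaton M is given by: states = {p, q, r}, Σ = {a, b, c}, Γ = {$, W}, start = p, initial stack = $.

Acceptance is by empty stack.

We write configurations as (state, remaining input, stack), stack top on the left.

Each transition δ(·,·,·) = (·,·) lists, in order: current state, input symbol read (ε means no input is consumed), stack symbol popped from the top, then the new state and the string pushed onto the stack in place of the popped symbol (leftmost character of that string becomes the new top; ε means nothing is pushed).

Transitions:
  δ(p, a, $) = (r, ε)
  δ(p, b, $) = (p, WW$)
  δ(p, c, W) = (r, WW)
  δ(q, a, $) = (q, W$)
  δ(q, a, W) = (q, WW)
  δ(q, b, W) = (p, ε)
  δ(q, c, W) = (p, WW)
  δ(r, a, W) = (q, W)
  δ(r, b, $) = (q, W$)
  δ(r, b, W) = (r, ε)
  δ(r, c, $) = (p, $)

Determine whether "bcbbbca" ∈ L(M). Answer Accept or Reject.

(p, bcbbbca, $)
  read b, top $: go to p, push WW$ → (p, cbbbca, WW$)
  read c, top W: go to r, push WW → (r, bbbca, WWW$)
  read b, top W: go to r, push ε → (r, bbca, WW$)
  read b, top W: go to r, push ε → (r, bca, W$)
  read b, top W: go to r, push ε → (r, ca, $)
  read c, top $: go to p, push $ → (p, a, $)
  read a, top $: go to r, push ε → (r, ε, ε)
All input consumed and the stack is empty.

Accept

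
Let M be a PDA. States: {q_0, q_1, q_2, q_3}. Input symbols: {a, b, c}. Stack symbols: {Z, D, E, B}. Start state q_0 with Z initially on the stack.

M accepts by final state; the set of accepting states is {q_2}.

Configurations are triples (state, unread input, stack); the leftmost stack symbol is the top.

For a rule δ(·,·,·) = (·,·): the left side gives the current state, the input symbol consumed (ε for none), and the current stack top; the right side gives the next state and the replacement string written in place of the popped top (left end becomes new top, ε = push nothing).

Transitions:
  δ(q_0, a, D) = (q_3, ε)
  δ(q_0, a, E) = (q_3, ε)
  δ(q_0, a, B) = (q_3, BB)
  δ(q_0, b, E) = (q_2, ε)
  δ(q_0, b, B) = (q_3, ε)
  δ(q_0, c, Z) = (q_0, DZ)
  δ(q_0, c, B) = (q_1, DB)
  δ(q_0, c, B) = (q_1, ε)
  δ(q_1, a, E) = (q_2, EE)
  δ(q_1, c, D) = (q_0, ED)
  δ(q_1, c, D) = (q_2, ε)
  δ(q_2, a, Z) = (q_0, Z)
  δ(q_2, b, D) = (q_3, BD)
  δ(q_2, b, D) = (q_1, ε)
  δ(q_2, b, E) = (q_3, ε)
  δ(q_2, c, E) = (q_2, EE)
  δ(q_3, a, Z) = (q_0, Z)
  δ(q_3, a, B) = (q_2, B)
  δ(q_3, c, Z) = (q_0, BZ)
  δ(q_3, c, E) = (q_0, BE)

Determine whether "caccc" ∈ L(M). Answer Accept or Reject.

Accept

One accepting computation: (q_0, caccc, Z) ⊢ (q_0, accc, DZ) ⊢ (q_3, ccc, Z) ⊢ (q_0, cc, BZ) ⊢ (q_1, c, DBZ) ⊢ (q_2, ε, BZ)
All input consumed and state q_2 ∈ F.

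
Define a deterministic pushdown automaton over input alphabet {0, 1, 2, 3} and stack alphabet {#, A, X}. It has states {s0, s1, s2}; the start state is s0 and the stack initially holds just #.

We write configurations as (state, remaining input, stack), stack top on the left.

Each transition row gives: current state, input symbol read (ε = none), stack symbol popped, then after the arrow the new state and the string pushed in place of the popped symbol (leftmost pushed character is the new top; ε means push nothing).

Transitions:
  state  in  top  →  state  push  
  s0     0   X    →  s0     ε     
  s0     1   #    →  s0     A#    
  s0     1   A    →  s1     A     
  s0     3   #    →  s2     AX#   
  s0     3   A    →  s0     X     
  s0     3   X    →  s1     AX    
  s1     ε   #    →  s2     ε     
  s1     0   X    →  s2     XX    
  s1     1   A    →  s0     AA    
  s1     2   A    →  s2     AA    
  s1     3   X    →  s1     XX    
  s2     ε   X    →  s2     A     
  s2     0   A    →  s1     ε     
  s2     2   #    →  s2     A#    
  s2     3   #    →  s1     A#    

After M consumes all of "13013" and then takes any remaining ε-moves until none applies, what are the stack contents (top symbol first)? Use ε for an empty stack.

X#

(s0, 13013, #) ⊢ (s0, 3013, A#) ⊢ (s0, 013, X#) ⊢ (s0, 13, #) ⊢ (s0, 3, A#) ⊢ (s0, ε, X#)
All input consumed in state s0 with stack X#.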